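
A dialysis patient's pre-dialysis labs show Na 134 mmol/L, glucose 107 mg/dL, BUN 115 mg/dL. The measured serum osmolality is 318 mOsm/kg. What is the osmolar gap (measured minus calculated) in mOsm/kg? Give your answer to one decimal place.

Calculated osmolality = 2·Na + glucose/18 + BUN/2.8
= 2·134 + 107/18 + 115/2.8
= 268 + 5.94 + 41.07
= 315.01 mOsm/kg ≈ 315.0 mOsm/kg
Osmolar gap = measured − calculated = 318 − 315.0 = 3.0 mOsm/kg

3.0 mOsm/kg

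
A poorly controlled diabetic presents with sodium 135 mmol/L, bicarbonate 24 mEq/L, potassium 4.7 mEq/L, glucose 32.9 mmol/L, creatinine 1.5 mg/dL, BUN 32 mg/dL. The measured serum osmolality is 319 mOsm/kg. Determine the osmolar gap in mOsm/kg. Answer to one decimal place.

4.7 mOsm/kg

Calculated osmolality = 2·Na + glucose + BUN/2.8
= 2·135 + 32.9 + 32/2.8
= 270 + 32.90 + 11.43
= 314.33 mOsm/kg ≈ 314.3 mOsm/kg
Osmolar gap = measured − calculated = 319 − 314.3 = 4.7 mOsm/kg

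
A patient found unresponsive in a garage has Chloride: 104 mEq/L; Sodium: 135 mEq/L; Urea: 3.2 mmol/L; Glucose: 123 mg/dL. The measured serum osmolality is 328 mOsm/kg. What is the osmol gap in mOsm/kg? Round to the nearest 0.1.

48.0 mOsm/kg

Calculated osmolality = 2·Na + glucose/18 + urea
= 2·135 + 123/18 + 3.2
= 270 + 6.83 + 3.20
= 280.03 mOsm/kg ≈ 280.0 mOsm/kg
Osmolar gap = measured − calculated = 328 − 280.0 = 48.0 mOsm/kg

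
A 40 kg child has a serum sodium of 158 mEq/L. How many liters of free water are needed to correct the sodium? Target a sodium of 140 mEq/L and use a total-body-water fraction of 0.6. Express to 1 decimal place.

3.1 L

TBW = 0.6 · 40 = 24 L
Free water deficit = TBW · (Na/140 − 1)
= 24 · (158/140 − 1)
= 24 · 0.1286
= 3.09 L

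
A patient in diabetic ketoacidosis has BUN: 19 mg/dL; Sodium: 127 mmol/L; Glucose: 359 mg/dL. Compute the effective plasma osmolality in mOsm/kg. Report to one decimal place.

Effective osmolality excludes urea (freely permeant across cell membranes):
2·Na + glucose/18
= 2·127 + 359/18
= 254 + 19.94
= 273.94 mOsm/kg

273.9 mOsm/kg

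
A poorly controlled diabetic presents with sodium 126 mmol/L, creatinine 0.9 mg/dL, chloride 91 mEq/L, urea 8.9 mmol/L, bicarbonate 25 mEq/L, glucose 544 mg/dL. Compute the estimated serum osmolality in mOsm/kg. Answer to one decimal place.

Calculated osmolality = 2·Na + glucose/18 + urea
= 2·126 + 544/18 + 8.9
= 252 + 30.22 + 8.90
= 291.12 mOsm/kg

291.1 mOsm/kg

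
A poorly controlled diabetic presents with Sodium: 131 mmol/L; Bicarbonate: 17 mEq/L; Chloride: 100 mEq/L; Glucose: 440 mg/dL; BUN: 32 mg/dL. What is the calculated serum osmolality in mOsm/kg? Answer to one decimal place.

297.9 mOsm/kg

Calculated osmolality = 2·Na + glucose/18 + BUN/2.8
= 2·131 + 440/18 + 32/2.8
= 262 + 24.44 + 11.43
= 297.87 mOsm/kg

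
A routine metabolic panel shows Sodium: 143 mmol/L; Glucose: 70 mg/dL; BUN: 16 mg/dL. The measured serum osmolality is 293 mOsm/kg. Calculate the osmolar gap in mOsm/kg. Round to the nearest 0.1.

Calculated osmolality = 2·Na + glucose/18 + BUN/2.8
= 2·143 + 70/18 + 16/2.8
= 286 + 3.89 + 5.71
= 295.6 mOsm/kg ≈ 295.6 mOsm/kg
Osmolar gap = measured − calculated = 293 − 295.6 = -2.6 mOsm/kg

-2.6 mOsm/kg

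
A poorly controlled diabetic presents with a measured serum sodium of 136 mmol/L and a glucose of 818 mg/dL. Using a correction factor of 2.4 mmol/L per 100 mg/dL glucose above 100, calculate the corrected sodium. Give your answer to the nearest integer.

153 mmol/L

Corrected Na = measured Na + 2.4 · (glucose − 100)/100
= 136 + 2.4 · (818 − 100)/100
= 136 + 17.2
= 153.2 mmol/L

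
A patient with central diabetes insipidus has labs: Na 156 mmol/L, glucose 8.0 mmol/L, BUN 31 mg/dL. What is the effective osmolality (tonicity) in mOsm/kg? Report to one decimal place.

320.0 mOsm/kg

Effective osmolality excludes urea (freely permeant across cell membranes):
2·Na + glucose
= 2·156 + 8
= 312 + 8
= 320 mOsm/kg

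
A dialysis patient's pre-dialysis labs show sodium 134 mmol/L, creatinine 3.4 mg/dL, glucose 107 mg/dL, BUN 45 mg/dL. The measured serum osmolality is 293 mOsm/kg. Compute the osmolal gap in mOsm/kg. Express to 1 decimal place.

Calculated osmolality = 2·Na + glucose/18 + BUN/2.8
= 2·134 + 107/18 + 45/2.8
= 268 + 5.94 + 16.07
= 290.01 mOsm/kg ≈ 290.0 mOsm/kg
Osmolar gap = measured − calculated = 293 − 290.0 = 3.0 mOsm/kg

3.0 mOsm/kg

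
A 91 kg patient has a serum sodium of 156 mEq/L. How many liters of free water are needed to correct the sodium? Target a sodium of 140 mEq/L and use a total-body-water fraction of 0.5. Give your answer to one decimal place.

5.2 L

TBW = 0.5 · 91 = 45.5 L
Free water deficit = TBW · (Na/140 − 1)
= 45.5 · (156/140 − 1)
= 45.5 · 0.1143
= 5.2 L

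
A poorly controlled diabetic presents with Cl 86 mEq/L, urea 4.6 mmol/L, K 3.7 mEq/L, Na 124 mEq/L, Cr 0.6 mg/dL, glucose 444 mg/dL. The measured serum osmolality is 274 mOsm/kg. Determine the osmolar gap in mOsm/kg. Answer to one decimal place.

Calculated osmolality = 2·Na + glucose/18 + urea
= 2·124 + 444/18 + 4.6
= 248 + 24.67 + 4.60
= 277.27 mOsm/kg ≈ 277.3 mOsm/kg
Osmolar gap = measured − calculated = 274 − 277.3 = -3.3 mOsm/kg

-3.3 mOsm/kg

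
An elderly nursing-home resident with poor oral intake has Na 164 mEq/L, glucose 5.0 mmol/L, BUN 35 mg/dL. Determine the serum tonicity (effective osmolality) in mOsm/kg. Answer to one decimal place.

333.0 mOsm/kg

Effective osmolality excludes urea (freely permeant across cell membranes):
2·Na + glucose
= 2·164 + 5
= 328 + 5
= 333 mOsm/kg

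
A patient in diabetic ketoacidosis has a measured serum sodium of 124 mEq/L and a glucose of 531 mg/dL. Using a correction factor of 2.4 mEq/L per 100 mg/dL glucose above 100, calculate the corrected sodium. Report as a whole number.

Corrected Na = measured Na + 2.4 · (glucose − 100)/100
= 124 + 2.4 · (531 − 100)/100
= 124 + 10.3
= 134.3 mEq/L

134 mEq/L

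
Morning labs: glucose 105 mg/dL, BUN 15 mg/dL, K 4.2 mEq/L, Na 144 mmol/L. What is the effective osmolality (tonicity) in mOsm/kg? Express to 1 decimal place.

Effective osmolality excludes urea (freely permeant across cell membranes):
2·Na + glucose/18
= 2·144 + 105/18
= 288 + 5.83
= 293.83 mOsm/kg

293.8 mOsm/kg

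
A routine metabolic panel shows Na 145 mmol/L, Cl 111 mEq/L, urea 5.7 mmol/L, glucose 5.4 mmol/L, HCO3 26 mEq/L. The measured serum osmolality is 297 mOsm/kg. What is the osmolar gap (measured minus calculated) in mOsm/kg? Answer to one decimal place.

Calculated osmolality = 2·Na + glucose + urea
= 2·145 + 5.4 + 5.7
= 290 + 5.40 + 5.70
= 301.1 mOsm/kg ≈ 301.1 mOsm/kg
Osmolar gap = measured − calculated = 297 − 301.1 = -4.1 mOsm/kg

-4.1 mOsm/kg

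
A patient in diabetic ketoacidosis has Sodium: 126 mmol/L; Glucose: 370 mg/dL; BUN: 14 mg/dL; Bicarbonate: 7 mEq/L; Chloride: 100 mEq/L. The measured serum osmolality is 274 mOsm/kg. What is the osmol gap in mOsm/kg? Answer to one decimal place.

-3.6 mOsm/kg

Calculated osmolality = 2·Na + glucose/18 + BUN/2.8
= 2·126 + 370/18 + 14/2.8
= 252 + 20.56 + 5
= 277.56 mOsm/kg ≈ 277.6 mOsm/kg
Osmolar gap = measured − calculated = 274 − 277.6 = -3.6 mOsm/kg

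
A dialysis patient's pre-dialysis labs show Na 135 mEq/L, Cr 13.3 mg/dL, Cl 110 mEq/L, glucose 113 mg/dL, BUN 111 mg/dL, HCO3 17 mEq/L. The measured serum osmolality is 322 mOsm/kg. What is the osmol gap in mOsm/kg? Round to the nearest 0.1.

Calculated osmolality = 2·Na + glucose/18 + BUN/2.8
= 2·135 + 113/18 + 111/2.8
= 270 + 6.28 + 39.64
= 315.92 mOsm/kg ≈ 315.9 mOsm/kg
Osmolar gap = measured − calculated = 322 − 315.9 = 6.1 mOsm/kg

6.1 mOsm/kg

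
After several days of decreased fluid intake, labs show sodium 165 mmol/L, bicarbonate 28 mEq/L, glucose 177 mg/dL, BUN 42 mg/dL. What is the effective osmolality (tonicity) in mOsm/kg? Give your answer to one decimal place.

Effective osmolality excludes urea (freely permeant across cell membranes):
2·Na + glucose/18
= 2·165 + 177/18
= 330 + 9.83
= 339.83 mOsm/kg

339.8 mOsm/kg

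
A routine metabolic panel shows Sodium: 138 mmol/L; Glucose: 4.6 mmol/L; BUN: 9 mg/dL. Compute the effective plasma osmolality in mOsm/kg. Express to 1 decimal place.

280.6 mOsm/kg

Effective osmolality excludes urea (freely permeant across cell membranes):
2·Na + glucose
= 2·138 + 4.6
= 276 + 4.6
= 280.6 mOsm/kg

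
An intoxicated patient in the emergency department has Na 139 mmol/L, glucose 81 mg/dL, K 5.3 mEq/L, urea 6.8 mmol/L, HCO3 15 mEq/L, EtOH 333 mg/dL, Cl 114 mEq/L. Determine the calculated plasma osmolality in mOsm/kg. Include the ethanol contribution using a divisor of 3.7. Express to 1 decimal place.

Calculated osmolality = 2·Na + glucose/18 + urea + ethanol/3.7
= 2·139 + 81/18 + 6.8 + 333/3.7
= 278 + 4.50 + 6.80 + 90
= 379.3 mOsm/kg

379.3 mOsm/kg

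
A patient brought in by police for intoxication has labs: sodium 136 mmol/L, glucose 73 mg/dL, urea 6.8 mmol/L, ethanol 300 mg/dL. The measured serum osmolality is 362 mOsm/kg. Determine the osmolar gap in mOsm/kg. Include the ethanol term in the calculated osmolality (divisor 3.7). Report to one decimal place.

-1.9 mOsm/kg

Calculated osmolality = 2·Na + glucose/18 + urea + ethanol/3.7
= 2·136 + 73/18 + 6.8 + 300/3.7
= 272 + 4.06 + 6.80 + 81.08
= 363.94 mOsm/kg ≈ 363.9 mOsm/kg
Osmolar gap = measured − calculated = 362 − 363.9 = -1.9 mOsm/kg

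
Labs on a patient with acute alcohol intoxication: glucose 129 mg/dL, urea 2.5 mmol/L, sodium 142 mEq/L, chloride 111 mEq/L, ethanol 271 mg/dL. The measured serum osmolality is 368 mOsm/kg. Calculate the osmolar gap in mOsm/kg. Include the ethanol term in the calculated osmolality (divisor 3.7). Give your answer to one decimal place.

Calculated osmolality = 2·Na + glucose/18 + urea + ethanol/3.7
= 2·142 + 129/18 + 2.5 + 271/3.7
= 284 + 7.17 + 2.50 + 73.24
= 366.91 mOsm/kg ≈ 366.9 mOsm/kg
Osmolar gap = measured − calculated = 368 − 366.9 = 1.1 mOsm/kg

1.1 mOsm/kg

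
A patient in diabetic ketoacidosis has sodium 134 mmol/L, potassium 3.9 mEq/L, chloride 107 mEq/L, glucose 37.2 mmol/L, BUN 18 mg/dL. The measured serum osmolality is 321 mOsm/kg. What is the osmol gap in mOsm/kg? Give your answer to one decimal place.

Calculated osmolality = 2·Na + glucose + BUN/2.8
= 2·134 + 37.2 + 18/2.8
= 268 + 37.20 + 6.43
= 311.63 mOsm/kg ≈ 311.6 mOsm/kg
Osmolar gap = measured − calculated = 321 − 311.6 = 9.4 mOsm/kg

9.4 mOsm/kg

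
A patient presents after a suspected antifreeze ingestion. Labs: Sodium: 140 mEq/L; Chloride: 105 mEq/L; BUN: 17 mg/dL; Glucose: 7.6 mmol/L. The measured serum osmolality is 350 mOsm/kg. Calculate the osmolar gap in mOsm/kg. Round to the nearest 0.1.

56.3 mOsm/kg

Calculated osmolality = 2·Na + glucose + BUN/2.8
= 2·140 + 7.6 + 17/2.8
= 280 + 7.60 + 6.07
= 293.67 mOsm/kg ≈ 293.7 mOsm/kg
Osmolar gap = measured − calculated = 350 − 293.7 = 56.3 mOsm/kg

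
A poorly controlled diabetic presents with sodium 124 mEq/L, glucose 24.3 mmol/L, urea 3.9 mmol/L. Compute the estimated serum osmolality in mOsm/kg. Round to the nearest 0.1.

276.2 mOsm/kg

Calculated osmolality = 2·Na + glucose + urea
= 2·124 + 24.3 + 3.9
= 248 + 24.30 + 3.90
= 276.2 mOsm/kg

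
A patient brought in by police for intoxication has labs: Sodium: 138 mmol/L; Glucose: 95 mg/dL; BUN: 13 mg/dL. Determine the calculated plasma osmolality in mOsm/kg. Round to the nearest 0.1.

285.9 mOsm/kg

Calculated osmolality = 2·Na + glucose/18 + BUN/2.8
= 2·138 + 95/18 + 13/2.8
= 276 + 5.28 + 4.64
= 285.92 mOsm/kg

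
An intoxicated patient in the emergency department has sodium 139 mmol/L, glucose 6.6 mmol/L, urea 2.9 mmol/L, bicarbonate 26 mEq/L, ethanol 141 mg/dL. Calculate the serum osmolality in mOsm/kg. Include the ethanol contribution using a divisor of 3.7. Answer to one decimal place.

Calculated osmolality = 2·Na + glucose + urea + ethanol/3.7
= 2·139 + 6.6 + 2.9 + 141/3.7
= 278 + 6.60 + 2.90 + 38.11
= 325.61 mOsm/kg

325.6 mOsm/kg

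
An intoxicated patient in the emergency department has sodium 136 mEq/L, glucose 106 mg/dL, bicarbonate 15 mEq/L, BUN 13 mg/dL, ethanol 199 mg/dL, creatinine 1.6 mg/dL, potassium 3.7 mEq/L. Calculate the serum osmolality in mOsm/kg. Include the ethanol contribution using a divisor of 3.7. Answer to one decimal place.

336.3 mOsm/kg

Calculated osmolality = 2·Na + glucose/18 + BUN/2.8 + ethanol/3.7
= 2·136 + 106/18 + 13/2.8 + 199/3.7
= 272 + 5.89 + 4.64 + 53.78
= 336.31 mOsm/kg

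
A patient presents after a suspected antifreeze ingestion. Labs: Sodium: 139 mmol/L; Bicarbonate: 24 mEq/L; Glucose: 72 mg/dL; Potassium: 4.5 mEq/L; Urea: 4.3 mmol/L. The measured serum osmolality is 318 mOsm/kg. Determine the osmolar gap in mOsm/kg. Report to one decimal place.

31.7 mOsm/kg

Calculated osmolality = 2·Na + glucose/18 + urea
= 2·139 + 72/18 + 4.3
= 278 + 4 + 4.30
= 286.3 mOsm/kg ≈ 286.3 mOsm/kg
Osmolar gap = measured − calculated = 318 − 286.3 = 31.7 mOsm/kg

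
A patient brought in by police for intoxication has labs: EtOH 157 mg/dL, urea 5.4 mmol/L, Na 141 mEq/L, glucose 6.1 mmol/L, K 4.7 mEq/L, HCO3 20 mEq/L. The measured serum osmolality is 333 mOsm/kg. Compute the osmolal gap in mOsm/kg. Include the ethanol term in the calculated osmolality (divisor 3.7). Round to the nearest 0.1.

Calculated osmolality = 2·Na + glucose + urea + ethanol/3.7
= 2·141 + 6.1 + 5.4 + 157/3.7
= 282 + 6.10 + 5.40 + 42.43
= 335.93 mOsm/kg ≈ 335.9 mOsm/kg
Osmolar gap = measured − calculated = 333 − 335.9 = -2.9 mOsm/kg

-2.9 mOsm/kg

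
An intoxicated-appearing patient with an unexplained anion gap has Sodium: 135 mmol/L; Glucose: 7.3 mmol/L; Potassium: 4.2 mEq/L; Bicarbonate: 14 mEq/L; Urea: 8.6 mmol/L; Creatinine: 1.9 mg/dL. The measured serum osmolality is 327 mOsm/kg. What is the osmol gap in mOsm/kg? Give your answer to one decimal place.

Calculated osmolality = 2·Na + glucose + urea
= 2·135 + 7.3 + 8.6
= 270 + 7.30 + 8.60
= 285.9 mOsm/kg ≈ 285.9 mOsm/kg
Osmolar gap = measured − calculated = 327 − 285.9 = 41.1 mOsm/kg

41.1 mOsm/kg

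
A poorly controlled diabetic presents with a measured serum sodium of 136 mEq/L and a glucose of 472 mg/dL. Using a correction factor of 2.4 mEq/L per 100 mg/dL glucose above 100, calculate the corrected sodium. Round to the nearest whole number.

145 mEq/L

Corrected Na = measured Na + 2.4 · (glucose − 100)/100
= 136 + 2.4 · (472 − 100)/100
= 136 + 8.9
= 144.9 mEq/L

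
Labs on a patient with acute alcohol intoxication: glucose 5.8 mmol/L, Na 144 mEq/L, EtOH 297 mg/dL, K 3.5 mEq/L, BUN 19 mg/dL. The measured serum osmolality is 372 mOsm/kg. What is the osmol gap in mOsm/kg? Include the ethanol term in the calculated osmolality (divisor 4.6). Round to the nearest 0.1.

6.8 mOsm/kg

Calculated osmolality = 2·Na + glucose + BUN/2.8 + ethanol/4.6
= 2·144 + 5.8 + 19/2.8 + 297/4.6
= 288 + 5.80 + 6.79 + 64.57
= 365.16 mOsm/kg ≈ 365.2 mOsm/kg
Osmolar gap = measured − calculated = 372 − 365.2 = 6.8 mOsm/kg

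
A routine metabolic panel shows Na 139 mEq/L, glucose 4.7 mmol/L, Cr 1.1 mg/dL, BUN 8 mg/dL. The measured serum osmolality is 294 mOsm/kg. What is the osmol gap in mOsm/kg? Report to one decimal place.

Calculated osmolality = 2·Na + glucose + BUN/2.8
= 2·139 + 4.7 + 8/2.8
= 278 + 4.70 + 2.86
= 285.56 mOsm/kg ≈ 285.6 mOsm/kg
Osmolar gap = measured − calculated = 294 − 285.6 = 8.4 mOsm/kg

8.4 mOsm/kg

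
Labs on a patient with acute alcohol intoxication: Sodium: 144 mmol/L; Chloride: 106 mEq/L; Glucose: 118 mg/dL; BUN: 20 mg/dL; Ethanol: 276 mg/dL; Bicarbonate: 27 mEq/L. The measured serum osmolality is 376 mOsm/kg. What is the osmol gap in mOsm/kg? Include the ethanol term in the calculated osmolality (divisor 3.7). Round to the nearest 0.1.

Calculated osmolality = 2·Na + glucose/18 + BUN/2.8 + ethanol/3.7
= 2·144 + 118/18 + 20/2.8 + 276/3.7
= 288 + 6.56 + 7.14 + 74.59
= 376.29 mOsm/kg ≈ 376.3 mOsm/kg
Osmolar gap = measured − calculated = 376 − 376.3 = -0.3 mOsm/kg

-0.3 mOsm/kg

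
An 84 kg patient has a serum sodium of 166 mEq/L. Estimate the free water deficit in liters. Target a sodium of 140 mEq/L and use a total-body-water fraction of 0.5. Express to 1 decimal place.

TBW = 0.5 · 84 = 42 L
Free water deficit = TBW · (Na/140 − 1)
= 42 · (166/140 − 1)
= 42 · 0.1857
= 7.8 L

7.8 L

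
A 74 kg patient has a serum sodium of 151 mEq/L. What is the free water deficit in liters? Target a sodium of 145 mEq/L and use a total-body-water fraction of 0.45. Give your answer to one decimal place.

TBW = 0.45 · 74 = 33.3 L
Free water deficit = TBW · (Na/145 − 1)
= 33.3 · (151/145 − 1)
= 33.3 · 0.0414
= 1.38 L

1.4 L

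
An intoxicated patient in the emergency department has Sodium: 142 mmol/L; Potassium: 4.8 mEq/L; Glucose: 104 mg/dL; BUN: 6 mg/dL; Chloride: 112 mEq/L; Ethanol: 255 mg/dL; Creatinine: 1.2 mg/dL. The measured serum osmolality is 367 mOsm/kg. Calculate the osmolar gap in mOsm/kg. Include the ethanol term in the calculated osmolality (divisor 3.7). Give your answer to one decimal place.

Calculated osmolality = 2·Na + glucose/18 + BUN/2.8 + ethanol/3.7
= 2·142 + 104/18 + 6/2.8 + 255/3.7
= 284 + 5.78 + 2.14 + 68.92
= 360.84 mOsm/kg ≈ 360.8 mOsm/kg
Osmolar gap = measured − calculated = 367 − 360.8 = 6.2 mOsm/kg

6.2 mOsm/kg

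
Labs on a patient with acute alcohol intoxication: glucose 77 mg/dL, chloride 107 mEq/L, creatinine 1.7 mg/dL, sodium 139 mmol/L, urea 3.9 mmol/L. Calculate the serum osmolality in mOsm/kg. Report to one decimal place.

286.2 mOsm/kg

Calculated osmolality = 2·Na + glucose/18 + urea
= 2·139 + 77/18 + 3.9
= 278 + 4.28 + 3.90
= 286.18 mOsm/kg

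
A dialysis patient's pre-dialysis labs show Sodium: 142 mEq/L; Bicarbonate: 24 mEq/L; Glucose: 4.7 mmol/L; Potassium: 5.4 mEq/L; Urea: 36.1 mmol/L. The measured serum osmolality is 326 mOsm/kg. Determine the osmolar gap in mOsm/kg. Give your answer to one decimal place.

1.2 mOsm/kg

Calculated osmolality = 2·Na + glucose + urea
= 2·142 + 4.7 + 36.1
= 284 + 4.70 + 36.10
= 324.8 mOsm/kg ≈ 324.8 mOsm/kg
Osmolar gap = measured − calculated = 326 − 324.8 = 1.2 mOsm/kg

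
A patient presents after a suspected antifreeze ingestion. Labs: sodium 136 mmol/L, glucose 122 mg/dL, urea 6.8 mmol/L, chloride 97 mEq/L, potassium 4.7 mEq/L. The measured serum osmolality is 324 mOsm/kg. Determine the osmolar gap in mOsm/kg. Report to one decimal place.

Calculated osmolality = 2·Na + glucose/18 + urea
= 2·136 + 122/18 + 6.8
= 272 + 6.78 + 6.80
= 285.58 mOsm/kg ≈ 285.6 mOsm/kg
Osmolar gap = measured − calculated = 324 − 285.6 = 38.4 mOsm/kg

38.4 mOsm/kg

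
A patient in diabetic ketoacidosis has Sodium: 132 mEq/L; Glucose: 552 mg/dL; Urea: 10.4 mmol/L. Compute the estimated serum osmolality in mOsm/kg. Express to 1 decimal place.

Calculated osmolality = 2·Na + glucose/18 + urea
= 2·132 + 552/18 + 10.4
= 264 + 30.67 + 10.40
= 305.07 mOsm/kg

305.1 mOsm/kg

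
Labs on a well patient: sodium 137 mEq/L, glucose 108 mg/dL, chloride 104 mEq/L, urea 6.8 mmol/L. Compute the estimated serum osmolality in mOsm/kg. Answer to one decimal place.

286.8 mOsm/kg

Calculated osmolality = 2·Na + glucose/18 + urea
= 2·137 + 108/18 + 6.8
= 274 + 6 + 6.80
= 286.8 mOsm/kg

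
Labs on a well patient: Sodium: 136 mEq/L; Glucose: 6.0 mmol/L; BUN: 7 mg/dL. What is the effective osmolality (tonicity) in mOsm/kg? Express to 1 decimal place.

Effective osmolality excludes urea (freely permeant across cell membranes):
2·Na + glucose
= 2·136 + 6
= 272 + 6
= 278 mOsm/kg

278.0 mOsm/kg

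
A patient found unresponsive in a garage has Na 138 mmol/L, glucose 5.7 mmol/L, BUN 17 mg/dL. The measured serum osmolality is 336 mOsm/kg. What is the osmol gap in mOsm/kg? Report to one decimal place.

48.2 mOsm/kg

Calculated osmolality = 2·Na + glucose + BUN/2.8
= 2·138 + 5.7 + 17/2.8
= 276 + 5.70 + 6.07
= 287.77 mOsm/kg ≈ 287.8 mOsm/kg
Osmolar gap = measured − calculated = 336 − 287.8 = 48.2 mOsm/kg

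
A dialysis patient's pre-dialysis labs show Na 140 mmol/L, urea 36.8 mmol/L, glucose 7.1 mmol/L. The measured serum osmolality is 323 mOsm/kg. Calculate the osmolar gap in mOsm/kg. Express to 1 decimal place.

-0.9 mOsm/kg

Calculated osmolality = 2·Na + glucose + urea
= 2·140 + 7.1 + 36.8
= 280 + 7.10 + 36.80
= 323.9 mOsm/kg ≈ 323.9 mOsm/kg
Osmolar gap = measured − calculated = 323 − 323.9 = -0.9 mOsm/kg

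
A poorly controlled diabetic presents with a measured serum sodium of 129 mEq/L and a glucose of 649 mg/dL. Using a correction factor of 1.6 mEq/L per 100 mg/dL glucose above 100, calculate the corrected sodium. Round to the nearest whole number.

138 mEq/L

Corrected Na = measured Na + 1.6 · (glucose − 100)/100
= 129 + 1.6 · (649 − 100)/100
= 129 + 8.8
= 137.8 mEq/L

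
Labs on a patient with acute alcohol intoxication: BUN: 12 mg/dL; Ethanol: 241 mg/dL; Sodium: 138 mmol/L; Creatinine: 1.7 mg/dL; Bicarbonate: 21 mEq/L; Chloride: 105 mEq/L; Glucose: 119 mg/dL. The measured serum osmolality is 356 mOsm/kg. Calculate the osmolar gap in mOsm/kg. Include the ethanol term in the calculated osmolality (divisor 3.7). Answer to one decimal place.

Calculated osmolality = 2·Na + glucose/18 + BUN/2.8 + ethanol/3.7
= 2·138 + 119/18 + 12/2.8 + 241/3.7
= 276 + 6.61 + 4.29 + 65.14
= 352.04 mOsm/kg ≈ 352.0 mOsm/kg
Osmolar gap = measured − calculated = 356 − 352.0 = 4.0 mOsm/kg

4.0 mOsm/kg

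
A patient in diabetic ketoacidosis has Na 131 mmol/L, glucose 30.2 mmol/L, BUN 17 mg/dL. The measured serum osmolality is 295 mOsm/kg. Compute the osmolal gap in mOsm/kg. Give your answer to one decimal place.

-3.3 mOsm/kg

Calculated osmolality = 2·Na + glucose + BUN/2.8
= 2·131 + 30.2 + 17/2.8
= 262 + 30.20 + 6.07
= 298.27 mOsm/kg ≈ 298.3 mOsm/kg
Osmolar gap = measured − calculated = 295 − 298.3 = -3.3 mOsm/kg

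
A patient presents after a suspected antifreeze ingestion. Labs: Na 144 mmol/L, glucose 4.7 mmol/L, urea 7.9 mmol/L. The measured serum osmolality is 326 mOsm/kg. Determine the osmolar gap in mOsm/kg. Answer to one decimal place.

Calculated osmolality = 2·Na + glucose + urea
= 2·144 + 4.7 + 7.9
= 288 + 4.70 + 7.90
= 300.6 mOsm/kg ≈ 300.6 mOsm/kg
Osmolar gap = measured − calculated = 326 − 300.6 = 25.4 mOsm/kg

25.4 mOsm/kg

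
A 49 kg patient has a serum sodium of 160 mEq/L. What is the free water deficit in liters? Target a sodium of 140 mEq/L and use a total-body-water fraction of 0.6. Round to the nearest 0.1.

4.2 L

TBW = 0.6 · 49 = 29.4 L
Free water deficit = TBW · (Na/140 − 1)
= 29.4 · (160/140 − 1)
= 29.4 · 0.1429
= 4.2 L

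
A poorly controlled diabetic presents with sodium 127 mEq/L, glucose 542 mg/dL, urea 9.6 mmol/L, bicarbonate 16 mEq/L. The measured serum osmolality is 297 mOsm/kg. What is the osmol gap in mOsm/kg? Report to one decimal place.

3.3 mOsm/kg

Calculated osmolality = 2·Na + glucose/18 + urea
= 2·127 + 542/18 + 9.6
= 254 + 30.11 + 9.60
= 293.71 mOsm/kg ≈ 293.7 mOsm/kg
Osmolar gap = measured − calculated = 297 − 293.7 = 3.3 mOsm/kg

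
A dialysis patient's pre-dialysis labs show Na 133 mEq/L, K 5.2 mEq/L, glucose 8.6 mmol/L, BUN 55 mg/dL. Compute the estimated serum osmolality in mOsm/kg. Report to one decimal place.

Calculated osmolality = 2·Na + glucose + BUN/2.8
= 2·133 + 8.6 + 55/2.8
= 266 + 8.60 + 19.64
= 294.24 mOsm/kg

294.2 mOsm/kg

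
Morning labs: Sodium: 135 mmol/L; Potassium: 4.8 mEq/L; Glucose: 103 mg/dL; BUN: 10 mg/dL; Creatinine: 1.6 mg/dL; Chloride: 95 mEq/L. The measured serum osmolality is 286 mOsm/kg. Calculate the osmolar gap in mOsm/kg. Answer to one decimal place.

6.7 mOsm/kg

Calculated osmolality = 2·Na + glucose/18 + BUN/2.8
= 2·135 + 103/18 + 10/2.8
= 270 + 5.72 + 3.57
= 279.29 mOsm/kg ≈ 279.3 mOsm/kg
Osmolar gap = measured − calculated = 286 − 279.3 = 6.7 mOsm/kg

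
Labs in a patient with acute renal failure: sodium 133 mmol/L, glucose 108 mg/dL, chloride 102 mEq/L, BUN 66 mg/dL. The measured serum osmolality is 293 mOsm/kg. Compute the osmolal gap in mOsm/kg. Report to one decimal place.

-2.6 mOsm/kg

Calculated osmolality = 2·Na + glucose/18 + BUN/2.8
= 2·133 + 108/18 + 66/2.8
= 266 + 6 + 23.57
= 295.57 mOsm/kg ≈ 295.6 mOsm/kg
Osmolar gap = measured − calculated = 293 − 295.6 = -2.6 mOsm/kg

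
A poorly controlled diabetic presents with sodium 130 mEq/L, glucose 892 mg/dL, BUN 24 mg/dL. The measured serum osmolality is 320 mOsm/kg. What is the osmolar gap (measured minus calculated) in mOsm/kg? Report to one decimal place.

1.9 mOsm/kg

Calculated osmolality = 2·Na + glucose/18 + BUN/2.8
= 2·130 + 892/18 + 24/2.8
= 260 + 49.56 + 8.57
= 318.13 mOsm/kg ≈ 318.1 mOsm/kg
Osmolar gap = measured − calculated = 320 − 318.1 = 1.9 mOsm/kg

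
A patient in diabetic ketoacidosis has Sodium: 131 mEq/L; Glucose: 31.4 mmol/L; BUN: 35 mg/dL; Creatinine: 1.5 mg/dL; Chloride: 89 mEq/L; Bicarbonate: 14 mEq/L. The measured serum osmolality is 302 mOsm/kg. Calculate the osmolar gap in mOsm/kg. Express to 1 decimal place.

Calculated osmolality = 2·Na + glucose + BUN/2.8
= 2·131 + 31.4 + 35/2.8
= 262 + 31.40 + 12.50
= 305.9 mOsm/kg ≈ 305.9 mOsm/kg
Osmolar gap = measured − calculated = 302 − 305.9 = -3.9 mOsm/kg

-3.9 mOsm/kg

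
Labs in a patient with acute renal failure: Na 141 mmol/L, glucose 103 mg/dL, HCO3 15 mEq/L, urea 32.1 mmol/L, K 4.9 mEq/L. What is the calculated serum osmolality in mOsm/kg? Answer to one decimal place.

319.8 mOsm/kg

Calculated osmolality = 2·Na + glucose/18 + urea
= 2·141 + 103/18 + 32.1
= 282 + 5.72 + 32.10
= 319.82 mOsm/kg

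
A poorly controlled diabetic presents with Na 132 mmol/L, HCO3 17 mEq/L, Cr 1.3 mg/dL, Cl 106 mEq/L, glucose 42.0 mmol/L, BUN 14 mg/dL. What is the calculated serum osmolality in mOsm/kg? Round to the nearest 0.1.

311.0 mOsm/kg

Calculated osmolality = 2·Na + glucose + BUN/2.8
= 2·132 + 42 + 14/2.8
= 264 + 42 + 5
= 311 mOsm/kg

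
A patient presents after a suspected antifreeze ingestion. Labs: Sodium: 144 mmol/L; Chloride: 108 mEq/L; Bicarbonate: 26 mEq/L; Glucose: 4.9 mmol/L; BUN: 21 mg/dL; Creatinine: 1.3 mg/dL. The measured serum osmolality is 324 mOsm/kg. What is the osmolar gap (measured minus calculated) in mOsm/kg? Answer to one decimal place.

23.6 mOsm/kg

Calculated osmolality = 2·Na + glucose + BUN/2.8
= 2·144 + 4.9 + 21/2.8
= 288 + 4.90 + 7.50
= 300.4 mOsm/kg ≈ 300.4 mOsm/kg
Osmolar gap = measured − calculated = 324 − 300.4 = 23.6 mOsm/kg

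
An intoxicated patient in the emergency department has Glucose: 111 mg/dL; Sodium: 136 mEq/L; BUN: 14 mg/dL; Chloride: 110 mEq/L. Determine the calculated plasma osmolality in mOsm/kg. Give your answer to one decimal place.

Calculated osmolality = 2·Na + glucose/18 + BUN/2.8
= 2·136 + 111/18 + 14/2.8
= 272 + 6.17 + 5
= 283.17 mOsm/kg

283.2 mOsm/kg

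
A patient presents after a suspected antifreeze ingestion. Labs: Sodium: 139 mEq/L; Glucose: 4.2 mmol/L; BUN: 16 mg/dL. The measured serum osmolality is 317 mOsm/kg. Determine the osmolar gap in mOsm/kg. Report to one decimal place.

Calculated osmolality = 2·Na + glucose + BUN/2.8
= 2·139 + 4.2 + 16/2.8
= 278 + 4.20 + 5.71
= 287.91 mOsm/kg ≈ 287.9 mOsm/kg
Osmolar gap = measured − calculated = 317 − 287.9 = 29.1 mOsm/kg

29.1 mOsm/kg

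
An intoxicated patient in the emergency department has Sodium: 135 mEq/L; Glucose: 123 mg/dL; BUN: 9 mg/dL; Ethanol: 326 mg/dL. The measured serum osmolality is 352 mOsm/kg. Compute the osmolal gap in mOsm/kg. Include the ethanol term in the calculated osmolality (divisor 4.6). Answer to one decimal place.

Calculated osmolality = 2·Na + glucose/18 + BUN/2.8 + ethanol/4.6
= 2·135 + 123/18 + 9/2.8 + 326/4.6
= 270 + 6.83 + 3.21 + 70.87
= 350.91 mOsm/kg ≈ 350.9 mOsm/kg
Osmolar gap = measured − calculated = 352 − 350.9 = 1.1 mOsm/kg

1.1 mOsm/kg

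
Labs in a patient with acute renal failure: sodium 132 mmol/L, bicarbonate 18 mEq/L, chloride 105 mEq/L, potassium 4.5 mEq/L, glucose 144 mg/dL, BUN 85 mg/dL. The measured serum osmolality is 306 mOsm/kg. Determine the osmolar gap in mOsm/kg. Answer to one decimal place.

Calculated osmolality = 2·Na + glucose/18 + BUN/2.8
= 2·132 + 144/18 + 85/2.8
= 264 + 8 + 30.36
= 302.36 mOsm/kg ≈ 302.4 mOsm/kg
Osmolar gap = measured − calculated = 306 − 302.4 = 3.6 mOsm/kg

3.6 mOsm/kg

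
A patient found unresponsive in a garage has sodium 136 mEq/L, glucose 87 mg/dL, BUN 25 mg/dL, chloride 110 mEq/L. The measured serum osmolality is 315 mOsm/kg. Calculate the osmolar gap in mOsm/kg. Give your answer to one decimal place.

Calculated osmolality = 2·Na + glucose/18 + BUN/2.8
= 2·136 + 87/18 + 25/2.8
= 272 + 4.83 + 8.93
= 285.76 mOsm/kg ≈ 285.8 mOsm/kg
Osmolar gap = measured − calculated = 315 − 285.8 = 29.2 mOsm/kg

29.2 mOsm/kg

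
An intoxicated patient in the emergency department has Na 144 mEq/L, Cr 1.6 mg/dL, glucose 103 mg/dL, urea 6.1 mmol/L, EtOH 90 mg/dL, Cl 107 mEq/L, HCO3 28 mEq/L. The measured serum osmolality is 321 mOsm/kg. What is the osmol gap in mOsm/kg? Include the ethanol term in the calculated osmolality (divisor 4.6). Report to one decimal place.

Calculated osmolality = 2·Na + glucose/18 + urea + ethanol/4.6
= 2·144 + 103/18 + 6.1 + 90/4.6
= 288 + 5.72 + 6.10 + 19.57
= 319.39 mOsm/kg ≈ 319.4 mOsm/kg
Osmolar gap = measured − calculated = 321 − 319.4 = 1.6 mOsm/kg

1.6 mOsm/kg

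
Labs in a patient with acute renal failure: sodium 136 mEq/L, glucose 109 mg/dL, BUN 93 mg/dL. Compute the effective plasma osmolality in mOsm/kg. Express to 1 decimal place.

Effective osmolality excludes urea (freely permeant across cell membranes):
2·Na + glucose/18
= 2·136 + 109/18
= 272 + 6.06
= 278.06 mOsm/kg

278.1 mOsm/kg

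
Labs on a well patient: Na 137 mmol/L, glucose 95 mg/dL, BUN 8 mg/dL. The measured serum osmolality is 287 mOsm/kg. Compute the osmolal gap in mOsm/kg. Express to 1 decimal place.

Calculated osmolality = 2·Na + glucose/18 + BUN/2.8
= 2·137 + 95/18 + 8/2.8
= 274 + 5.28 + 2.86
= 282.14 mOsm/kg ≈ 282.1 mOsm/kg
Osmolar gap = measured − calculated = 287 − 282.1 = 4.9 mOsm/kg

4.9 mOsm/kg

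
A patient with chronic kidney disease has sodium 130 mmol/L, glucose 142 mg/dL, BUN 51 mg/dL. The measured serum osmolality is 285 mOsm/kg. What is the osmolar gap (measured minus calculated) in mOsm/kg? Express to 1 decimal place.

Calculated osmolality = 2·Na + glucose/18 + BUN/2.8
= 2·130 + 142/18 + 51/2.8
= 260 + 7.89 + 18.21
= 286.1 mOsm/kg ≈ 286.1 mOsm/kg
Osmolar gap = measured − calculated = 285 − 286.1 = -1.1 mOsm/kg

-1.1 mOsm/kg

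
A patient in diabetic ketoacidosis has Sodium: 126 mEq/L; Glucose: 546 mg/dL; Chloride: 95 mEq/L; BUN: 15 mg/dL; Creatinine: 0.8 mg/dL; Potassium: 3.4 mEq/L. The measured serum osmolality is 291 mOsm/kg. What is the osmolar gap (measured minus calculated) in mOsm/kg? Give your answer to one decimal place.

3.3 mOsm/kg

Calculated osmolality = 2·Na + glucose/18 + BUN/2.8
= 2·126 + 546/18 + 15/2.8
= 252 + 30.33 + 5.36
= 287.69 mOsm/kg ≈ 287.7 mOsm/kg
Osmolar gap = measured − calculated = 291 − 287.7 = 3.3 mOsm/kg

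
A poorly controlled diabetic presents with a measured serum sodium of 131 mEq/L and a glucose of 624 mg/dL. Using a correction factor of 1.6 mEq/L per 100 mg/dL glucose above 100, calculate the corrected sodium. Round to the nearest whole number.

139 mEq/L

Corrected Na = measured Na + 1.6 · (glucose − 100)/100
= 131 + 1.6 · (624 − 100)/100
= 131 + 8.4
= 139.4 mEq/L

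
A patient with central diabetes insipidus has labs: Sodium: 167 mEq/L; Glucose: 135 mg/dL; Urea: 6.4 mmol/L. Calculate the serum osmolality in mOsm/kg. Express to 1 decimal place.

Calculated osmolality = 2·Na + glucose/18 + urea
= 2·167 + 135/18 + 6.4
= 334 + 7.50 + 6.40
= 347.9 mOsm/kg

347.9 mOsm/kg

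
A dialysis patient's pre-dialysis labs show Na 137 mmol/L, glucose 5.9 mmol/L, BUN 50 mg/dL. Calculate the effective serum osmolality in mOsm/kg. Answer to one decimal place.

279.9 mOsm/kg

Effective osmolality excludes urea (freely permeant across cell membranes):
2·Na + glucose
= 2·137 + 5.9
= 274 + 5.9
= 279.9 mOsm/kg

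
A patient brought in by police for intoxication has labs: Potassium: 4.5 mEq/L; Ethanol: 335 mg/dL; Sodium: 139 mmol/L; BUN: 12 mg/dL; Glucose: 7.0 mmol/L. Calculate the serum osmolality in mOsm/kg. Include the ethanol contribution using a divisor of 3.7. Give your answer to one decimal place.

Calculated osmolality = 2·Na + glucose + BUN/2.8 + ethanol/3.7
= 2·139 + 7 + 12/2.8 + 335/3.7
= 278 + 7 + 4.29 + 90.54
= 379.83 mOsm/kg

379.8 mOsm/kg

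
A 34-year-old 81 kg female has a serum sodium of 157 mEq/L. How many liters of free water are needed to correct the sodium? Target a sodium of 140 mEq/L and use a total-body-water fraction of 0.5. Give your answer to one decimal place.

TBW = 0.5 · 81 = 40.5 L
Free water deficit = TBW · (Na/140 − 1)
= 40.5 · (157/140 − 1)
= 40.5 · 0.1214
= 4.92 L

4.9 L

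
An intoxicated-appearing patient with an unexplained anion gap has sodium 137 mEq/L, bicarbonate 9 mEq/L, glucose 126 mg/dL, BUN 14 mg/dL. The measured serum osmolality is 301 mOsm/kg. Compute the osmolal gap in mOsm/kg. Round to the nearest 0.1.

15.0 mOsm/kg

Calculated osmolality = 2·Na + glucose/18 + BUN/2.8
= 2·137 + 126/18 + 14/2.8
= 274 + 7 + 5
= 286 mOsm/kg ≈ 286.0 mOsm/kg
Osmolar gap = measured − calculated = 301 − 286.0 = 15.0 mOsm/kg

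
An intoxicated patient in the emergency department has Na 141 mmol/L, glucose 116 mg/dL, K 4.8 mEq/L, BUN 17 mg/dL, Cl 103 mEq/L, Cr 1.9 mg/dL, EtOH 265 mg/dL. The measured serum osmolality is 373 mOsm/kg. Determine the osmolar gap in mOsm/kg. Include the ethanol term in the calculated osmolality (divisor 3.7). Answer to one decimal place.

6.9 mOsm/kg

Calculated osmolality = 2·Na + glucose/18 + BUN/2.8 + ethanol/3.7
= 2·141 + 116/18 + 17/2.8 + 265/3.7
= 282 + 6.44 + 6.07 + 71.62
= 366.13 mOsm/kg ≈ 366.1 mOsm/kg
Osmolar gap = measured − calculated = 373 − 366.1 = 6.9 mOsm/kg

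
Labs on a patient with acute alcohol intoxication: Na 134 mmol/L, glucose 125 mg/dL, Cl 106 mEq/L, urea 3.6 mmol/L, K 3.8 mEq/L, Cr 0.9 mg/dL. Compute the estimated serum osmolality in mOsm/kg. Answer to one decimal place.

Calculated osmolality = 2·Na + glucose/18 + urea
= 2·134 + 125/18 + 3.6
= 268 + 6.94 + 3.60
= 278.54 mOsm/kg

278.5 mOsm/kg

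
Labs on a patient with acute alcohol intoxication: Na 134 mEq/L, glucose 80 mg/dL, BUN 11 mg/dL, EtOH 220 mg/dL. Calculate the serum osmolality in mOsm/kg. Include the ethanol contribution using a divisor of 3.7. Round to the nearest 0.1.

Calculated osmolality = 2·Na + glucose/18 + BUN/2.8 + ethanol/3.7
= 2·134 + 80/18 + 11/2.8 + 220/3.7
= 268 + 4.44 + 3.93 + 59.46
= 335.83 mOsm/kg

335.8 mOsm/kg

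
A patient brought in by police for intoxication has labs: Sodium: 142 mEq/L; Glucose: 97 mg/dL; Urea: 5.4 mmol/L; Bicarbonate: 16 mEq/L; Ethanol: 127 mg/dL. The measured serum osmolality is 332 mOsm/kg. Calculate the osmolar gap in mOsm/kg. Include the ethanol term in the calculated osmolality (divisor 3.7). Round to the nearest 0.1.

2.9 mOsm/kg

Calculated osmolality = 2·Na + glucose/18 + urea + ethanol/3.7
= 2·142 + 97/18 + 5.4 + 127/3.7
= 284 + 5.39 + 5.40 + 34.32
= 329.11 mOsm/kg ≈ 329.1 mOsm/kg
Osmolar gap = measured − calculated = 332 − 329.1 = 2.9 mOsm/kg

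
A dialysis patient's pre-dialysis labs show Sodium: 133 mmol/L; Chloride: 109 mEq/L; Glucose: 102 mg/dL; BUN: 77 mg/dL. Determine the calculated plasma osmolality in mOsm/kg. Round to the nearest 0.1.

299.2 mOsm/kg

Calculated osmolality = 2·Na + glucose/18 + BUN/2.8
= 2·133 + 102/18 + 77/2.8
= 266 + 5.67 + 27.50
= 299.17 mOsm/kg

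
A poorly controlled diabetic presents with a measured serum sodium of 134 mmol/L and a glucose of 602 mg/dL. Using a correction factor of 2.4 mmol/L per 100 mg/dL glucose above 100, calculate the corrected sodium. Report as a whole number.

Corrected Na = measured Na + 2.4 · (glucose − 100)/100
= 134 + 2.4 · (602 − 100)/100
= 134 + 12
= 146 mmol/L

146 mmol/L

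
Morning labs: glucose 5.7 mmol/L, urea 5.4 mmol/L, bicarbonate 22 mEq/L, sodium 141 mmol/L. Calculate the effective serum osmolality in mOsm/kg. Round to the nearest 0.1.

287.7 mOsm/kg

Effective osmolality excludes urea (freely permeant across cell membranes):
2·Na + glucose
= 2·141 + 5.7
= 282 + 5.7
= 287.7 mOsm/kg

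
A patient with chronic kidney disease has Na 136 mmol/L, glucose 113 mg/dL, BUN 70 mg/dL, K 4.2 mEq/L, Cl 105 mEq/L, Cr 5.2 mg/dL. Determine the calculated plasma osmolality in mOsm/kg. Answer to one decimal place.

Calculated osmolality = 2·Na + glucose/18 + BUN/2.8
= 2·136 + 113/18 + 70/2.8
= 272 + 6.28 + 25
= 303.28 mOsm/kg

303.3 mOsm/kg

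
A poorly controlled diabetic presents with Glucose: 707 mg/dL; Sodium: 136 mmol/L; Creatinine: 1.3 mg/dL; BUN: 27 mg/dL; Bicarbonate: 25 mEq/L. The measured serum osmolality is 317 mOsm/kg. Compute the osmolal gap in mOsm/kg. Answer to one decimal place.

-3.9 mOsm/kg

Calculated osmolality = 2·Na + glucose/18 + BUN/2.8
= 2·136 + 707/18 + 27/2.8
= 272 + 39.28 + 9.64
= 320.92 mOsm/kg ≈ 320.9 mOsm/kg
Osmolar gap = measured − calculated = 317 − 320.9 = -3.9 mOsm/kg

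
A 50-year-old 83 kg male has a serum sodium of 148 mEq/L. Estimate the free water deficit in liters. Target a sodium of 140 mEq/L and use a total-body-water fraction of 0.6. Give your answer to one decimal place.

2.8 L

TBW = 0.6 · 83 = 49.8 L
Free water deficit = TBW · (Na/140 − 1)
= 49.8 · (148/140 − 1)
= 49.8 · 0.0571
= 2.84 L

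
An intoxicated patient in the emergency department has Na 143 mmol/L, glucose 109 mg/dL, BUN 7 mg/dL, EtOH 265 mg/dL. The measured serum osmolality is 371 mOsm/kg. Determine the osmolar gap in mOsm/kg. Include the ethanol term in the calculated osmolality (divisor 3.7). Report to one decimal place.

4.8 mOsm/kg

Calculated osmolality = 2·Na + glucose/18 + BUN/2.8 + ethanol/3.7
= 2·143 + 109/18 + 7/2.8 + 265/3.7
= 286 + 6.06 + 2.50 + 71.62
= 366.18 mOsm/kg ≈ 366.2 mOsm/kg
Osmolar gap = measured − calculated = 371 − 366.2 = 4.8 mOsm/kg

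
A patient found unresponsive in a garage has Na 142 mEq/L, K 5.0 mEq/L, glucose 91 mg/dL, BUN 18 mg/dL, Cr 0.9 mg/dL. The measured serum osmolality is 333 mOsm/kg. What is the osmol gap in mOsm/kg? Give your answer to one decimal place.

Calculated osmolality = 2·Na + glucose/18 + BUN/2.8
= 2·142 + 91/18 + 18/2.8
= 284 + 5.06 + 6.43
= 295.49 mOsm/kg ≈ 295.5 mOsm/kg
Osmolar gap = measured − calculated = 333 − 295.5 = 37.5 mOsm/kg

37.5 mOsm/kg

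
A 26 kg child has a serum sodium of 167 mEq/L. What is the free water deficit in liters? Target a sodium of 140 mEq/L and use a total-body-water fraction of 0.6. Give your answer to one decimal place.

3.0 L

TBW = 0.6 · 26 = 15.6 L
Free water deficit = TBW · (Na/140 − 1)
= 15.6 · (167/140 − 1)
= 15.6 · 0.1929
= 3.01 L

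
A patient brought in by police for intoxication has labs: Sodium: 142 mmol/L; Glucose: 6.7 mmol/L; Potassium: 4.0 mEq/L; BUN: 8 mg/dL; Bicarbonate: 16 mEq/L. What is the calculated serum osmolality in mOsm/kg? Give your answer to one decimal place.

Calculated osmolality = 2·Na + glucose + BUN/2.8
= 2·142 + 6.7 + 8/2.8
= 284 + 6.70 + 2.86
= 293.56 mOsm/kg

293.6 mOsm/kg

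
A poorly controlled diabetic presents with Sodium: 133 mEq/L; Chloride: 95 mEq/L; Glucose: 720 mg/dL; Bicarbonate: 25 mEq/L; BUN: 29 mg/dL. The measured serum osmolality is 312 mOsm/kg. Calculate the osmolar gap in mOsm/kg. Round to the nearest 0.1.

-4.4 mOsm/kg

Calculated osmolality = 2·Na + glucose/18 + BUN/2.8
= 2·133 + 720/18 + 29/2.8
= 266 + 40 + 10.36
= 316.36 mOsm/kg ≈ 316.4 mOsm/kg
Osmolar gap = measured − calculated = 312 − 316.4 = -4.4 mOsm/kg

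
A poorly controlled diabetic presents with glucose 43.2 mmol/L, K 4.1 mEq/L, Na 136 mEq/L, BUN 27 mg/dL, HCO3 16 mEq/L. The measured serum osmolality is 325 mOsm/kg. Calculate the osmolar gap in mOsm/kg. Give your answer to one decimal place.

0.2 mOsm/kg

Calculated osmolality = 2·Na + glucose + BUN/2.8
= 2·136 + 43.2 + 27/2.8
= 272 + 43.20 + 9.64
= 324.84 mOsm/kg ≈ 324.8 mOsm/kg
Osmolar gap = measured − calculated = 325 − 324.8 = 0.2 mOsm/kg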